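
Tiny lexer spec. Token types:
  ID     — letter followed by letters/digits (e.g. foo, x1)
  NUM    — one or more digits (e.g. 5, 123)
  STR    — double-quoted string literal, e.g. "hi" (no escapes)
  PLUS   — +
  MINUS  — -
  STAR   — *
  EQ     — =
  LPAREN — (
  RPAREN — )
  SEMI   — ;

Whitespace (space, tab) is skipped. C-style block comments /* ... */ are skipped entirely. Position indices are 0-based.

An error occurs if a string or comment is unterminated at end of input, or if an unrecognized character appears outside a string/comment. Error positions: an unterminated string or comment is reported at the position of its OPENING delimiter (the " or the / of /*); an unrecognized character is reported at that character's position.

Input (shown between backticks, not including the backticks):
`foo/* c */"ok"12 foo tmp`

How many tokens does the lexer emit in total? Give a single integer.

pos=0: emit ID 'foo' (now at pos=3)
pos=3: enter COMMENT mode (saw '/*')
exit COMMENT mode (now at pos=10)
pos=10: enter STRING mode
pos=10: emit STR "ok" (now at pos=14)
pos=14: emit NUM '12' (now at pos=16)
pos=17: emit ID 'foo' (now at pos=20)
pos=21: emit ID 'tmp' (now at pos=24)
DONE. 5 tokens: [ID, STR, NUM, ID, ID]

Answer: 5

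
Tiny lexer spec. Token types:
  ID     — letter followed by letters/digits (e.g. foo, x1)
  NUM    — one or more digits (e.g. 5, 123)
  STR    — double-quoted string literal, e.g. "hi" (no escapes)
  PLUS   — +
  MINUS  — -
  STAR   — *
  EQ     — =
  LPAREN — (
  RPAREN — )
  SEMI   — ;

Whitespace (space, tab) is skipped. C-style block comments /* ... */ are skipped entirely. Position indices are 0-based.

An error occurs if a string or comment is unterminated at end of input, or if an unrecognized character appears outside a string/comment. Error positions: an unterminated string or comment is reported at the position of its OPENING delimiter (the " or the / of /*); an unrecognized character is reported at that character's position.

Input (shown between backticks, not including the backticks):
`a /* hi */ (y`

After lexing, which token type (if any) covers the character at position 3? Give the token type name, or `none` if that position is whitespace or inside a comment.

Answer: none

Derivation:
pos=0: emit ID 'a' (now at pos=1)
pos=2: enter COMMENT mode (saw '/*')
exit COMMENT mode (now at pos=10)
pos=11: emit LPAREN '('
pos=12: emit ID 'y' (now at pos=13)
DONE. 3 tokens: [ID, LPAREN, ID]
Position 3: char is '*' -> none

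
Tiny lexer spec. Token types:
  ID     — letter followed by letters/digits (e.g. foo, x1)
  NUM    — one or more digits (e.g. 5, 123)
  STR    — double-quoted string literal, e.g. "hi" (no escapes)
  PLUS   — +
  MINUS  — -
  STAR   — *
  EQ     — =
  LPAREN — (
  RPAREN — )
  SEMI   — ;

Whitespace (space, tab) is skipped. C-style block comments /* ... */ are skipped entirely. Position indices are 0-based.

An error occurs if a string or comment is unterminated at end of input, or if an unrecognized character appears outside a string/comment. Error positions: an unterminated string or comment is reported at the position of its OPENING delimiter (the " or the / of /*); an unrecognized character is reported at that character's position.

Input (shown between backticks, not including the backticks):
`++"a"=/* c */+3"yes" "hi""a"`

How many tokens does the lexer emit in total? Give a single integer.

Answer: 9

Derivation:
pos=0: emit PLUS '+'
pos=1: emit PLUS '+'
pos=2: enter STRING mode
pos=2: emit STR "a" (now at pos=5)
pos=5: emit EQ '='
pos=6: enter COMMENT mode (saw '/*')
exit COMMENT mode (now at pos=13)
pos=13: emit PLUS '+'
pos=14: emit NUM '3' (now at pos=15)
pos=15: enter STRING mode
pos=15: emit STR "yes" (now at pos=20)
pos=21: enter STRING mode
pos=21: emit STR "hi" (now at pos=25)
pos=25: enter STRING mode
pos=25: emit STR "a" (now at pos=28)
DONE. 9 tokens: [PLUS, PLUS, STR, EQ, PLUS, NUM, STR, STR, STR]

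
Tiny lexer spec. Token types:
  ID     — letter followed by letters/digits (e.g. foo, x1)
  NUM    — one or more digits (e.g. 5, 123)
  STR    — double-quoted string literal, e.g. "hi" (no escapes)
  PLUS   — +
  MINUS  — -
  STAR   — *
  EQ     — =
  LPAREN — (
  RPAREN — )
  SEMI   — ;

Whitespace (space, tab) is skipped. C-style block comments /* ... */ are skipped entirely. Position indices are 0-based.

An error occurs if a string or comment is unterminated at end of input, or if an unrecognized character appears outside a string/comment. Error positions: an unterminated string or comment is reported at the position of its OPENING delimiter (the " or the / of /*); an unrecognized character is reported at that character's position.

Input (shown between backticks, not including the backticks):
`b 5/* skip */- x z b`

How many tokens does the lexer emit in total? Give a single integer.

pos=0: emit ID 'b' (now at pos=1)
pos=2: emit NUM '5' (now at pos=3)
pos=3: enter COMMENT mode (saw '/*')
exit COMMENT mode (now at pos=13)
pos=13: emit MINUS '-'
pos=15: emit ID 'x' (now at pos=16)
pos=17: emit ID 'z' (now at pos=18)
pos=19: emit ID 'b' (now at pos=20)
DONE. 6 tokens: [ID, NUM, MINUS, ID, ID, ID]

Answer: 6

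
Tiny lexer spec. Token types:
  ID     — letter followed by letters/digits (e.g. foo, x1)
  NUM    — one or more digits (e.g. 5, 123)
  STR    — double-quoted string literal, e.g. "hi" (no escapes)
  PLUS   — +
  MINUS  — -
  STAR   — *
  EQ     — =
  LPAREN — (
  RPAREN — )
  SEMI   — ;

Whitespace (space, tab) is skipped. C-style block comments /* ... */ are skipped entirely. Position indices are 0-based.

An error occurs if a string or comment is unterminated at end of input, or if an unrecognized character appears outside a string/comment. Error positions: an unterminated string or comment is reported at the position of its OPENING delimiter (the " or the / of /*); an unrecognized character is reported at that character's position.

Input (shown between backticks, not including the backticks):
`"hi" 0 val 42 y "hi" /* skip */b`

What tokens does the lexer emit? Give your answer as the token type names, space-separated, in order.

pos=0: enter STRING mode
pos=0: emit STR "hi" (now at pos=4)
pos=5: emit NUM '0' (now at pos=6)
pos=7: emit ID 'val' (now at pos=10)
pos=11: emit NUM '42' (now at pos=13)
pos=14: emit ID 'y' (now at pos=15)
pos=16: enter STRING mode
pos=16: emit STR "hi" (now at pos=20)
pos=21: enter COMMENT mode (saw '/*')
exit COMMENT mode (now at pos=31)
pos=31: emit ID 'b' (now at pos=32)
DONE. 7 tokens: [STR, NUM, ID, NUM, ID, STR, ID]

Answer: STR NUM ID NUM ID STR ID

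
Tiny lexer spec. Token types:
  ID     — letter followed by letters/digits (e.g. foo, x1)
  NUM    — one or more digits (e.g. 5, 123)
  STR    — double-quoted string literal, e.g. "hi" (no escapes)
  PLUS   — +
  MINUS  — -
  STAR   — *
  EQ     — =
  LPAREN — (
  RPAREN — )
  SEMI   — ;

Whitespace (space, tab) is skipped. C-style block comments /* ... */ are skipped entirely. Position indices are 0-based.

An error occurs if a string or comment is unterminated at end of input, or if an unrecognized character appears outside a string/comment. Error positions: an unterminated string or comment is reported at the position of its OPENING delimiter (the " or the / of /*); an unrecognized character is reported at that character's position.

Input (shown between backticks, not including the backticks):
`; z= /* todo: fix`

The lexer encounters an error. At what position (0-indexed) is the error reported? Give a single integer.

pos=0: emit SEMI ';'
pos=2: emit ID 'z' (now at pos=3)
pos=3: emit EQ '='
pos=5: enter COMMENT mode (saw '/*')
pos=5: ERROR — unterminated comment (reached EOF)

Answer: 5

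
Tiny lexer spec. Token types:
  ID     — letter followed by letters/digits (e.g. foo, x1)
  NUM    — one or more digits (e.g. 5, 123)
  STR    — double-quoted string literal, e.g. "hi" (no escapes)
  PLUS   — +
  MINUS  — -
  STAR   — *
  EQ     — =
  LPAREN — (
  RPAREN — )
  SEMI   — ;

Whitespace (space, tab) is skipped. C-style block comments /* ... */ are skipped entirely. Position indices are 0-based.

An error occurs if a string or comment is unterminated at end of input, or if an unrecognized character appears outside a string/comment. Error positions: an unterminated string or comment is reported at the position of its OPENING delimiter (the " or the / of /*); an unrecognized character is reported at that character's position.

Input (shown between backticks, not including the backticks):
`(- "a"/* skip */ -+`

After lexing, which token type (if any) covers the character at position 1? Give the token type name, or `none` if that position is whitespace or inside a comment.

Answer: MINUS

Derivation:
pos=0: emit LPAREN '('
pos=1: emit MINUS '-'
pos=3: enter STRING mode
pos=3: emit STR "a" (now at pos=6)
pos=6: enter COMMENT mode (saw '/*')
exit COMMENT mode (now at pos=16)
pos=17: emit MINUS '-'
pos=18: emit PLUS '+'
DONE. 5 tokens: [LPAREN, MINUS, STR, MINUS, PLUS]
Position 1: char is '-' -> MINUS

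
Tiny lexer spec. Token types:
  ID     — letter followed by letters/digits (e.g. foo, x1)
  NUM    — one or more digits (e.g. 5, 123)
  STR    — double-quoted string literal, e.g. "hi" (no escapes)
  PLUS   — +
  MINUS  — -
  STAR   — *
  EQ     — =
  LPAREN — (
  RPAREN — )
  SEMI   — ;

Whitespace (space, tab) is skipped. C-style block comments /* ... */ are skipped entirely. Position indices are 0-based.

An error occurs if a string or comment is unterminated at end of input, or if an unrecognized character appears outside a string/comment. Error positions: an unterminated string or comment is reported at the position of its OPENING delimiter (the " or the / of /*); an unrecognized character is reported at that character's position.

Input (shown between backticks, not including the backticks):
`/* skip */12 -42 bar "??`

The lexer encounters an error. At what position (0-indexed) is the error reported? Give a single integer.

pos=0: enter COMMENT mode (saw '/*')
exit COMMENT mode (now at pos=10)
pos=10: emit NUM '12' (now at pos=12)
pos=13: emit MINUS '-'
pos=14: emit NUM '42' (now at pos=16)
pos=17: emit ID 'bar' (now at pos=20)
pos=21: enter STRING mode
pos=21: ERROR — unterminated string

Answer: 21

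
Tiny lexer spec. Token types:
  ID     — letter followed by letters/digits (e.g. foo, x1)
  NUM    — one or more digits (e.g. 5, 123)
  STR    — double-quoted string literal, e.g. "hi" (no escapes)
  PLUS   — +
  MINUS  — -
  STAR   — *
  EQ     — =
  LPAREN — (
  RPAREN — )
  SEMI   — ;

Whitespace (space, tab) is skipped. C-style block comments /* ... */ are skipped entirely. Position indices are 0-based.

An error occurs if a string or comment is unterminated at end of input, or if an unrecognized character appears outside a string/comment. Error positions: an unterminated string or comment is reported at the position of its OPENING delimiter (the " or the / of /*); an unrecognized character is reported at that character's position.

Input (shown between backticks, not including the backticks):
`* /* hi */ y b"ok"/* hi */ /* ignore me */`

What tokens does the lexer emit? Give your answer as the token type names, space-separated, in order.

pos=0: emit STAR '*'
pos=2: enter COMMENT mode (saw '/*')
exit COMMENT mode (now at pos=10)
pos=11: emit ID 'y' (now at pos=12)
pos=13: emit ID 'b' (now at pos=14)
pos=14: enter STRING mode
pos=14: emit STR "ok" (now at pos=18)
pos=18: enter COMMENT mode (saw '/*')
exit COMMENT mode (now at pos=26)
pos=27: enter COMMENT mode (saw '/*')
exit COMMENT mode (now at pos=42)
DONE. 4 tokens: [STAR, ID, ID, STR]

Answer: STAR ID ID STR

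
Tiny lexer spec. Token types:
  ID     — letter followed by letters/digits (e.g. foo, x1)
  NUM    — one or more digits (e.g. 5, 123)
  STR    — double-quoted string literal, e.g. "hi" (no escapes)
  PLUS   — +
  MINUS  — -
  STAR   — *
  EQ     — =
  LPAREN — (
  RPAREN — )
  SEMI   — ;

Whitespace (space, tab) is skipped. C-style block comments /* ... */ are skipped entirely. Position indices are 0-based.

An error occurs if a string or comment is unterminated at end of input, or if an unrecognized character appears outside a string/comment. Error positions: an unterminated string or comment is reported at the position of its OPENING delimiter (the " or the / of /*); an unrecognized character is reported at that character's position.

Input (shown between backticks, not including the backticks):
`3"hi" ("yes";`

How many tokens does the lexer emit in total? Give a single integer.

Answer: 5

Derivation:
pos=0: emit NUM '3' (now at pos=1)
pos=1: enter STRING mode
pos=1: emit STR "hi" (now at pos=5)
pos=6: emit LPAREN '('
pos=7: enter STRING mode
pos=7: emit STR "yes" (now at pos=12)
pos=12: emit SEMI ';'
DONE. 5 tokens: [NUM, STR, LPAREN, STR, SEMI]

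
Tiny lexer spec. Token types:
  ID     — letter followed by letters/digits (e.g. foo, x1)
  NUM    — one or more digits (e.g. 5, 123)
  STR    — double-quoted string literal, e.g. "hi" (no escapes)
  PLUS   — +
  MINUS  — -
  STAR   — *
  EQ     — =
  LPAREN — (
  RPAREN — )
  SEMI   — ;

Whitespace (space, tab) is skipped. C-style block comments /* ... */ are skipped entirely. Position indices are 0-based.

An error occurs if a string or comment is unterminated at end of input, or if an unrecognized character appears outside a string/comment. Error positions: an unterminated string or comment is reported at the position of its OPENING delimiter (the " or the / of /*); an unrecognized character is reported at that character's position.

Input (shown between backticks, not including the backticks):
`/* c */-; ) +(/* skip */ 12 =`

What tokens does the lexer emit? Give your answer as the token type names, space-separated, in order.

Answer: MINUS SEMI RPAREN PLUS LPAREN NUM EQ

Derivation:
pos=0: enter COMMENT mode (saw '/*')
exit COMMENT mode (now at pos=7)
pos=7: emit MINUS '-'
pos=8: emit SEMI ';'
pos=10: emit RPAREN ')'
pos=12: emit PLUS '+'
pos=13: emit LPAREN '('
pos=14: enter COMMENT mode (saw '/*')
exit COMMENT mode (now at pos=24)
pos=25: emit NUM '12' (now at pos=27)
pos=28: emit EQ '='
DONE. 7 tokens: [MINUS, SEMI, RPAREN, PLUS, LPAREN, NUM, EQ]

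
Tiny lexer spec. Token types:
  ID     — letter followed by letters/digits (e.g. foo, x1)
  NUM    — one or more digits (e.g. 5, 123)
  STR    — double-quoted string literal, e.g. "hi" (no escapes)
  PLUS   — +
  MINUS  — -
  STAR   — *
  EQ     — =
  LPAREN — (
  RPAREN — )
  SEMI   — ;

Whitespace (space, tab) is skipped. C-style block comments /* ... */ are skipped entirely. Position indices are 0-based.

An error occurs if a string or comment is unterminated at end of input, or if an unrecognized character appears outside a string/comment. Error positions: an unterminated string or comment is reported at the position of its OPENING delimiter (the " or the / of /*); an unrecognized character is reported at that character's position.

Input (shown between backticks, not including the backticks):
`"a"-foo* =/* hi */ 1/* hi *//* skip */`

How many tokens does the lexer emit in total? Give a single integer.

Answer: 6

Derivation:
pos=0: enter STRING mode
pos=0: emit STR "a" (now at pos=3)
pos=3: emit MINUS '-'
pos=4: emit ID 'foo' (now at pos=7)
pos=7: emit STAR '*'
pos=9: emit EQ '='
pos=10: enter COMMENT mode (saw '/*')
exit COMMENT mode (now at pos=18)
pos=19: emit NUM '1' (now at pos=20)
pos=20: enter COMMENT mode (saw '/*')
exit COMMENT mode (now at pos=28)
pos=28: enter COMMENT mode (saw '/*')
exit COMMENT mode (now at pos=38)
DONE. 6 tokens: [STR, MINUS, ID, STAR, EQ, NUM]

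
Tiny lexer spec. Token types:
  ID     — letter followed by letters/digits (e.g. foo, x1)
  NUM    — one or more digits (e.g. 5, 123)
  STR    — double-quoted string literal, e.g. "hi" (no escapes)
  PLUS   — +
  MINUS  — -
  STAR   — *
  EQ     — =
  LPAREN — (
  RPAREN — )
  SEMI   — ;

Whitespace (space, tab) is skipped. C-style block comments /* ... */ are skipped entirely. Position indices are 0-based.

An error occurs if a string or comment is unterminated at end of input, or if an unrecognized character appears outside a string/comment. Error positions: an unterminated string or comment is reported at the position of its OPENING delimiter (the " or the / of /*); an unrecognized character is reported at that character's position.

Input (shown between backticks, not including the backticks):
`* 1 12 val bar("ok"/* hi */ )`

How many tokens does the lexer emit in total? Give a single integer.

pos=0: emit STAR '*'
pos=2: emit NUM '1' (now at pos=3)
pos=4: emit NUM '12' (now at pos=6)
pos=7: emit ID 'val' (now at pos=10)
pos=11: emit ID 'bar' (now at pos=14)
pos=14: emit LPAREN '('
pos=15: enter STRING mode
pos=15: emit STR "ok" (now at pos=19)
pos=19: enter COMMENT mode (saw '/*')
exit COMMENT mode (now at pos=27)
pos=28: emit RPAREN ')'
DONE. 8 tokens: [STAR, NUM, NUM, ID, ID, LPAREN, STR, RPAREN]

Answer: 8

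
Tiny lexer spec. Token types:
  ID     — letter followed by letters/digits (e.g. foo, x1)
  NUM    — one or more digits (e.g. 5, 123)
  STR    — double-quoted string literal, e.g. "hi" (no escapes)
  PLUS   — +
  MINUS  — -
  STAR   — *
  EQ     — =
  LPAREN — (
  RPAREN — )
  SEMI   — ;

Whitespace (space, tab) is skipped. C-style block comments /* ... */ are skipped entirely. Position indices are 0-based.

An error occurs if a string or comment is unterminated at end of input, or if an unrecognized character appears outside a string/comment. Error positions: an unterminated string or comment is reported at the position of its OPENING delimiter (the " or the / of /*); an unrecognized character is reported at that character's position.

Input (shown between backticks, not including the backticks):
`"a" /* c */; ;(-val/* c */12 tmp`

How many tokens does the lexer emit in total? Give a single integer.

pos=0: enter STRING mode
pos=0: emit STR "a" (now at pos=3)
pos=4: enter COMMENT mode (saw '/*')
exit COMMENT mode (now at pos=11)
pos=11: emit SEMI ';'
pos=13: emit SEMI ';'
pos=14: emit LPAREN '('
pos=15: emit MINUS '-'
pos=16: emit ID 'val' (now at pos=19)
pos=19: enter COMMENT mode (saw '/*')
exit COMMENT mode (now at pos=26)
pos=26: emit NUM '12' (now at pos=28)
pos=29: emit ID 'tmp' (now at pos=32)
DONE. 8 tokens: [STR, SEMI, SEMI, LPAREN, MINUS, ID, NUM, ID]

Answer: 8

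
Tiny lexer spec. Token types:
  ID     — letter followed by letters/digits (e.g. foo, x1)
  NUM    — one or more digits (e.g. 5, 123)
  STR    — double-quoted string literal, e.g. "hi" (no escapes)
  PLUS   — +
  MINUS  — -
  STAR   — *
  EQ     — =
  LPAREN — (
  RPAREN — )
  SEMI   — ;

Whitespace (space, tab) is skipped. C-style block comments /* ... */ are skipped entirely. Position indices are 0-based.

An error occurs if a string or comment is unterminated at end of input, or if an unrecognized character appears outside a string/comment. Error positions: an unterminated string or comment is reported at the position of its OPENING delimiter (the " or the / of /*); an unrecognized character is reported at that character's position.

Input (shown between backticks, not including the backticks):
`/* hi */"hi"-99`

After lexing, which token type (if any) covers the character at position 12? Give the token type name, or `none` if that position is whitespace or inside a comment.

pos=0: enter COMMENT mode (saw '/*')
exit COMMENT mode (now at pos=8)
pos=8: enter STRING mode
pos=8: emit STR "hi" (now at pos=12)
pos=12: emit MINUS '-'
pos=13: emit NUM '99' (now at pos=15)
DONE. 3 tokens: [STR, MINUS, NUM]
Position 12: char is '-' -> MINUS

Answer: MINUS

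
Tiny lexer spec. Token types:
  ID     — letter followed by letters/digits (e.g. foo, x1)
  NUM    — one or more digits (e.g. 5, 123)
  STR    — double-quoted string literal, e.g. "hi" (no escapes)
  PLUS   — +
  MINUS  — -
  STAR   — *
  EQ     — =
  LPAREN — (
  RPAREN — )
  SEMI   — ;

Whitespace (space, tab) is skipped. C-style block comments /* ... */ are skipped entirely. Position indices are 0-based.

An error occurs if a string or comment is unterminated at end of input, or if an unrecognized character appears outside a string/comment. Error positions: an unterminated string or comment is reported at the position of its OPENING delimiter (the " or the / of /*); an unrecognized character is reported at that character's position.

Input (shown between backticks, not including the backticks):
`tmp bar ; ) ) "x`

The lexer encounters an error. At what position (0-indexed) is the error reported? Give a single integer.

pos=0: emit ID 'tmp' (now at pos=3)
pos=4: emit ID 'bar' (now at pos=7)
pos=8: emit SEMI ';'
pos=10: emit RPAREN ')'
pos=12: emit RPAREN ')'
pos=14: enter STRING mode
pos=14: ERROR — unterminated string

Answer: 14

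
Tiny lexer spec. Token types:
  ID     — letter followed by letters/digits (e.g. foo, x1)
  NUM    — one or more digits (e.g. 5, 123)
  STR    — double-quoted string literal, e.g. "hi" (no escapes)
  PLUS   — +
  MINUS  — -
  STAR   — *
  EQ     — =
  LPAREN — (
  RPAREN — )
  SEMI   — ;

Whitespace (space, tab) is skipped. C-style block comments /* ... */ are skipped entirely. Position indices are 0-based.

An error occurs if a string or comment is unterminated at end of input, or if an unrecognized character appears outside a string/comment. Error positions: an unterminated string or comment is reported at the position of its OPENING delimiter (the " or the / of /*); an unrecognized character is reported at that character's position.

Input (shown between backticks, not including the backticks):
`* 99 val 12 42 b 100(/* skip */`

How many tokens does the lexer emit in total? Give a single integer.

Answer: 8

Derivation:
pos=0: emit STAR '*'
pos=2: emit NUM '99' (now at pos=4)
pos=5: emit ID 'val' (now at pos=8)
pos=9: emit NUM '12' (now at pos=11)
pos=12: emit NUM '42' (now at pos=14)
pos=15: emit ID 'b' (now at pos=16)
pos=17: emit NUM '100' (now at pos=20)
pos=20: emit LPAREN '('
pos=21: enter COMMENT mode (saw '/*')
exit COMMENT mode (now at pos=31)
DONE. 8 tokens: [STAR, NUM, ID, NUM, NUM, ID, NUM, LPAREN]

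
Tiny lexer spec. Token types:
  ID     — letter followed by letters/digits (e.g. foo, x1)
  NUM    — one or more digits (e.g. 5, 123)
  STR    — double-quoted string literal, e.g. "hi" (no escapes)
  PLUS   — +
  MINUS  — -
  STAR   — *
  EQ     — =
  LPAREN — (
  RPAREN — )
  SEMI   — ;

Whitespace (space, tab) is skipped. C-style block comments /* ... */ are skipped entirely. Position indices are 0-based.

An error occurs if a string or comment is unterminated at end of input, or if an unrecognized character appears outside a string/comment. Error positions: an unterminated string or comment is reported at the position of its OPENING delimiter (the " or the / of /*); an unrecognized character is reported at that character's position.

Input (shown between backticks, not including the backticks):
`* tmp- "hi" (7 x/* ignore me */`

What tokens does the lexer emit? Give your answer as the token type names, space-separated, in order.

pos=0: emit STAR '*'
pos=2: emit ID 'tmp' (now at pos=5)
pos=5: emit MINUS '-'
pos=7: enter STRING mode
pos=7: emit STR "hi" (now at pos=11)
pos=12: emit LPAREN '('
pos=13: emit NUM '7' (now at pos=14)
pos=15: emit ID 'x' (now at pos=16)
pos=16: enter COMMENT mode (saw '/*')
exit COMMENT mode (now at pos=31)
DONE. 7 tokens: [STAR, ID, MINUS, STR, LPAREN, NUM, ID]

Answer: STAR ID MINUS STR LPAREN NUM ID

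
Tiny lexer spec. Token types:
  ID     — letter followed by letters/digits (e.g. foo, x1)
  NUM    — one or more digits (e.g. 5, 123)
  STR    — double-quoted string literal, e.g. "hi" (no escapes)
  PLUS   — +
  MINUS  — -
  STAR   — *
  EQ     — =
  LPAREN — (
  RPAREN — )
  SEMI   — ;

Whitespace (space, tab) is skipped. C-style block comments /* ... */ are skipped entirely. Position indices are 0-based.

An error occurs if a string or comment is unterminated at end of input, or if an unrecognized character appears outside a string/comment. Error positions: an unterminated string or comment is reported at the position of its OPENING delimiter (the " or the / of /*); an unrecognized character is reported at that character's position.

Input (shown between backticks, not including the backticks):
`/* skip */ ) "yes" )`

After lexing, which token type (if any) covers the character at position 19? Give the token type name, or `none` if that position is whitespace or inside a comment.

pos=0: enter COMMENT mode (saw '/*')
exit COMMENT mode (now at pos=10)
pos=11: emit RPAREN ')'
pos=13: enter STRING mode
pos=13: emit STR "yes" (now at pos=18)
pos=19: emit RPAREN ')'
DONE. 3 tokens: [RPAREN, STR, RPAREN]
Position 19: char is ')' -> RPAREN

Answer: RPAREN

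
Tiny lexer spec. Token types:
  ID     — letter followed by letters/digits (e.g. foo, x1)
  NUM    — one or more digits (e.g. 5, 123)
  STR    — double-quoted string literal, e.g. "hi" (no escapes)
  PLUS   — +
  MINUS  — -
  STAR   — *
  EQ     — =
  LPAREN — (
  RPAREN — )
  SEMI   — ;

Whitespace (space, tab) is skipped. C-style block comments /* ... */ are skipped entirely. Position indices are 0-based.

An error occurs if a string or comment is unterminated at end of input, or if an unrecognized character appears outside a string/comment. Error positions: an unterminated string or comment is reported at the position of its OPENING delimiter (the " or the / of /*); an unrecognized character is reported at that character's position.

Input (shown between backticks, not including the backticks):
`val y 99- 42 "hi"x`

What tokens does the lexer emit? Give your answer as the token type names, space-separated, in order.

pos=0: emit ID 'val' (now at pos=3)
pos=4: emit ID 'y' (now at pos=5)
pos=6: emit NUM '99' (now at pos=8)
pos=8: emit MINUS '-'
pos=10: emit NUM '42' (now at pos=12)
pos=13: enter STRING mode
pos=13: emit STR "hi" (now at pos=17)
pos=17: emit ID 'x' (now at pos=18)
DONE. 7 tokens: [ID, ID, NUM, MINUS, NUM, STR, ID]

Answer: ID ID NUM MINUS NUM STR ID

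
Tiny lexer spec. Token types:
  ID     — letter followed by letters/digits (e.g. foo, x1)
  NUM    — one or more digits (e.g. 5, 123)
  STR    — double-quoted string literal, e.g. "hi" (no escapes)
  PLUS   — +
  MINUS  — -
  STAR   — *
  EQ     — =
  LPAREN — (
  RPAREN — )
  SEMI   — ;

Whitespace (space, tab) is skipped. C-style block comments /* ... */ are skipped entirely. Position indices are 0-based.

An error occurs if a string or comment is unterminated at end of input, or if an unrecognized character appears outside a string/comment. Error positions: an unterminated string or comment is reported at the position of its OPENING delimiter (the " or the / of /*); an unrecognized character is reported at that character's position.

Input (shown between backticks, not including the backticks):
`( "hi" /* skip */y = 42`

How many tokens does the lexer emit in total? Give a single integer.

Answer: 5

Derivation:
pos=0: emit LPAREN '('
pos=2: enter STRING mode
pos=2: emit STR "hi" (now at pos=6)
pos=7: enter COMMENT mode (saw '/*')
exit COMMENT mode (now at pos=17)
pos=17: emit ID 'y' (now at pos=18)
pos=19: emit EQ '='
pos=21: emit NUM '42' (now at pos=23)
DONE. 5 tokens: [LPAREN, STR, ID, EQ, NUM]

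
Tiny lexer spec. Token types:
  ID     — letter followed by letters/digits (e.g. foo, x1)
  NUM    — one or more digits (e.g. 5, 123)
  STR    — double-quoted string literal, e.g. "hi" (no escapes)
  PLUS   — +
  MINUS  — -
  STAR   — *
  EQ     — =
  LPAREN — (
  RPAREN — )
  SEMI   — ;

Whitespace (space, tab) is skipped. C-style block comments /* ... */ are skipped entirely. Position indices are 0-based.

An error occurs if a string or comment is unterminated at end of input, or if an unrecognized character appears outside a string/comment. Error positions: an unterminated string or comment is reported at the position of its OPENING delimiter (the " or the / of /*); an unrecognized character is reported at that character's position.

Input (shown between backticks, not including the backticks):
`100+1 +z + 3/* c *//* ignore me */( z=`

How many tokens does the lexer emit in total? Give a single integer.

pos=0: emit NUM '100' (now at pos=3)
pos=3: emit PLUS '+'
pos=4: emit NUM '1' (now at pos=5)
pos=6: emit PLUS '+'
pos=7: emit ID 'z' (now at pos=8)
pos=9: emit PLUS '+'
pos=11: emit NUM '3' (now at pos=12)
pos=12: enter COMMENT mode (saw '/*')
exit COMMENT mode (now at pos=19)
pos=19: enter COMMENT mode (saw '/*')
exit COMMENT mode (now at pos=34)
pos=34: emit LPAREN '('
pos=36: emit ID 'z' (now at pos=37)
pos=37: emit EQ '='
DONE. 10 tokens: [NUM, PLUS, NUM, PLUS, ID, PLUS, NUM, LPAREN, ID, EQ]

Answer: 10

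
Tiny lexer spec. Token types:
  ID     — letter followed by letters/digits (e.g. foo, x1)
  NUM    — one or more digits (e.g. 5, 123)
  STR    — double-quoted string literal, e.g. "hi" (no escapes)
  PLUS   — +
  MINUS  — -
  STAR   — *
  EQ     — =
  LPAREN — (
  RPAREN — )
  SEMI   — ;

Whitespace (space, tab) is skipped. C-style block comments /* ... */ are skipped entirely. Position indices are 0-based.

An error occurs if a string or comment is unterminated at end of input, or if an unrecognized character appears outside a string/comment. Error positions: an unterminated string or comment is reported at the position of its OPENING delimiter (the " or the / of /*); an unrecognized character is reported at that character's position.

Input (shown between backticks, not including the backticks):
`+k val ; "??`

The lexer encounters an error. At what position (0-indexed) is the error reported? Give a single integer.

pos=0: emit PLUS '+'
pos=1: emit ID 'k' (now at pos=2)
pos=3: emit ID 'val' (now at pos=6)
pos=7: emit SEMI ';'
pos=9: enter STRING mode
pos=9: ERROR — unterminated string

Answer: 9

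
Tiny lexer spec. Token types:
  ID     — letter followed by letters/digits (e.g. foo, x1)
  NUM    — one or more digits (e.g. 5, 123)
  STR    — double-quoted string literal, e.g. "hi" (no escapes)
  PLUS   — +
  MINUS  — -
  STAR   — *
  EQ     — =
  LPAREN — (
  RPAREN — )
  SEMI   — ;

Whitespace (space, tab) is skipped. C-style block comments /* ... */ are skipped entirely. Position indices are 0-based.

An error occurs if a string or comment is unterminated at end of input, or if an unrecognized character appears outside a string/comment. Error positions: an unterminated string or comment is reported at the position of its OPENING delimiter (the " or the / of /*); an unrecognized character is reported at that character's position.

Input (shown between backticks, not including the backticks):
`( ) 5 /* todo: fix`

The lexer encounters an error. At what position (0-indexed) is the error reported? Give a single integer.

pos=0: emit LPAREN '('
pos=2: emit RPAREN ')'
pos=4: emit NUM '5' (now at pos=5)
pos=6: enter COMMENT mode (saw '/*')
pos=6: ERROR — unterminated comment (reached EOF)

Answer: 6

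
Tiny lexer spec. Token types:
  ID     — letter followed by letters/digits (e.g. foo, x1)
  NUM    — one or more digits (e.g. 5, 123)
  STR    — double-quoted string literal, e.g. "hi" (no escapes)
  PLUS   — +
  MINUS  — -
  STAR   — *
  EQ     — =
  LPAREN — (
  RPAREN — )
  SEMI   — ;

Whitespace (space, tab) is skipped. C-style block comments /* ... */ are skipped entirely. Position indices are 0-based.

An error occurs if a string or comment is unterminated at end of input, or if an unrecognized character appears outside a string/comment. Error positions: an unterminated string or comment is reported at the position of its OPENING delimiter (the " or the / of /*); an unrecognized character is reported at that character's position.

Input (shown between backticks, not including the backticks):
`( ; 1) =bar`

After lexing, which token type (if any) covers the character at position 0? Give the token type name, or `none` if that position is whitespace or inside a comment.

pos=0: emit LPAREN '('
pos=2: emit SEMI ';'
pos=4: emit NUM '1' (now at pos=5)
pos=5: emit RPAREN ')'
pos=7: emit EQ '='
pos=8: emit ID 'bar' (now at pos=11)
DONE. 6 tokens: [LPAREN, SEMI, NUM, RPAREN, EQ, ID]
Position 0: char is '(' -> LPAREN

Answer: LPAREN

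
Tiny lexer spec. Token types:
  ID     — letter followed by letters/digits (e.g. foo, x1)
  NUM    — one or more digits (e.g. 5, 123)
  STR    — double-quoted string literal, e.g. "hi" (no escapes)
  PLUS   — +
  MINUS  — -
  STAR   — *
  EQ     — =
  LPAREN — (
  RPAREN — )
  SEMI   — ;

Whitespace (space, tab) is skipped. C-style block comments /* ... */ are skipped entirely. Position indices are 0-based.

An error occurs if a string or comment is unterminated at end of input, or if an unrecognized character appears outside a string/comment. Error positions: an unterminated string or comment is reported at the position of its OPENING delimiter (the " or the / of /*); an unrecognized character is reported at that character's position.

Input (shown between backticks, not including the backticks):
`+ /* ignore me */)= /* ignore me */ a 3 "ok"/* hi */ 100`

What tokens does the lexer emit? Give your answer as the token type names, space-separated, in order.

Answer: PLUS RPAREN EQ ID NUM STR NUM

Derivation:
pos=0: emit PLUS '+'
pos=2: enter COMMENT mode (saw '/*')
exit COMMENT mode (now at pos=17)
pos=17: emit RPAREN ')'
pos=18: emit EQ '='
pos=20: enter COMMENT mode (saw '/*')
exit COMMENT mode (now at pos=35)
pos=36: emit ID 'a' (now at pos=37)
pos=38: emit NUM '3' (now at pos=39)
pos=40: enter STRING mode
pos=40: emit STR "ok" (now at pos=44)
pos=44: enter COMMENT mode (saw '/*')
exit COMMENT mode (now at pos=52)
pos=53: emit NUM '100' (now at pos=56)
DONE. 7 tokens: [PLUS, RPAREN, EQ, ID, NUM, STR, NUM]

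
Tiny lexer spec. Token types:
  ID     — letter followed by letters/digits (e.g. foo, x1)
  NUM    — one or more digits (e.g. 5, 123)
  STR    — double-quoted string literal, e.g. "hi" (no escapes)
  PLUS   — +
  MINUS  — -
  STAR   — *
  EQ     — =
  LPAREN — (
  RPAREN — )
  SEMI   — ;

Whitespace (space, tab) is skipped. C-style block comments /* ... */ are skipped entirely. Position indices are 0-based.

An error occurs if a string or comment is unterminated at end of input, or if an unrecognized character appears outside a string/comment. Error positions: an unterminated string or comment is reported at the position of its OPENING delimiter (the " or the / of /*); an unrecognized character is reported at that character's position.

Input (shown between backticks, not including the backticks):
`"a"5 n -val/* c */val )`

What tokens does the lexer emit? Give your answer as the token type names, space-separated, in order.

Answer: STR NUM ID MINUS ID ID RPAREN

Derivation:
pos=0: enter STRING mode
pos=0: emit STR "a" (now at pos=3)
pos=3: emit NUM '5' (now at pos=4)
pos=5: emit ID 'n' (now at pos=6)
pos=7: emit MINUS '-'
pos=8: emit ID 'val' (now at pos=11)
pos=11: enter COMMENT mode (saw '/*')
exit COMMENT mode (now at pos=18)
pos=18: emit ID 'val' (now at pos=21)
pos=22: emit RPAREN ')'
DONE. 7 tokens: [STR, NUM, ID, MINUS, ID, ID, RPAREN]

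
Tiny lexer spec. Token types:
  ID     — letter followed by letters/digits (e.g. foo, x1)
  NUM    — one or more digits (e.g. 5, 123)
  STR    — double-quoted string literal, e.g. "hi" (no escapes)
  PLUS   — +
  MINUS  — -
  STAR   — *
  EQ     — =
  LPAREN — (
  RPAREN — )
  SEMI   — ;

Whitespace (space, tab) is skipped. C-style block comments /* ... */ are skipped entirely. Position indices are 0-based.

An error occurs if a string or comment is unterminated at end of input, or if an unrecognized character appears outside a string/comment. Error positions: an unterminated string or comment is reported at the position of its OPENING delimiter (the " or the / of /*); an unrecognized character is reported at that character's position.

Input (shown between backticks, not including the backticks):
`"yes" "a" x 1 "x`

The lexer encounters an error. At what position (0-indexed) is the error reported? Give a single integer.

pos=0: enter STRING mode
pos=0: emit STR "yes" (now at pos=5)
pos=6: enter STRING mode
pos=6: emit STR "a" (now at pos=9)
pos=10: emit ID 'x' (now at pos=11)
pos=12: emit NUM '1' (now at pos=13)
pos=14: enter STRING mode
pos=14: ERROR — unterminated string

Answer: 14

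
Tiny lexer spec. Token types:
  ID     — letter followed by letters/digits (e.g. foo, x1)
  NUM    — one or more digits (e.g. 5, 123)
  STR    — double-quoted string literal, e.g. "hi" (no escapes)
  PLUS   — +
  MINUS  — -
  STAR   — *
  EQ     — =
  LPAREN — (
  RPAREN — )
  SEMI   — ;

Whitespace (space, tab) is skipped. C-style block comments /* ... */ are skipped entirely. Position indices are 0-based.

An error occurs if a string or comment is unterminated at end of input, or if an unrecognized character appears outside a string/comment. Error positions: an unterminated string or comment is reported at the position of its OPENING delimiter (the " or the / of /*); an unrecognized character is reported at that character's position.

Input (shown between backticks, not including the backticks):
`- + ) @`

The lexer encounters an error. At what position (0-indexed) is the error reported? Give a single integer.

pos=0: emit MINUS '-'
pos=2: emit PLUS '+'
pos=4: emit RPAREN ')'
pos=6: ERROR — unrecognized char '@'

Answer: 6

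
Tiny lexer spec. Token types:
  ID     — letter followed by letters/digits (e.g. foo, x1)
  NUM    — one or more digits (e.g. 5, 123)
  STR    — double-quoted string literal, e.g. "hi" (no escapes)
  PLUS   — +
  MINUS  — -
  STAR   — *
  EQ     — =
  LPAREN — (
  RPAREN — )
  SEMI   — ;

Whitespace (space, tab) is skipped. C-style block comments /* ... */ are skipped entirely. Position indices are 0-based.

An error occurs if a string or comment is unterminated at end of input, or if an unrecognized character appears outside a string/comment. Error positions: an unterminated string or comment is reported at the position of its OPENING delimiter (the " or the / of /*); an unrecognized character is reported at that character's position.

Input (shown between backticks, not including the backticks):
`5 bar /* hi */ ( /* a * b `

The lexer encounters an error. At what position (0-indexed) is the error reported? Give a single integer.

pos=0: emit NUM '5' (now at pos=1)
pos=2: emit ID 'bar' (now at pos=5)
pos=6: enter COMMENT mode (saw '/*')
exit COMMENT mode (now at pos=14)
pos=15: emit LPAREN '('
pos=17: enter COMMENT mode (saw '/*')
pos=17: ERROR — unterminated comment (reached EOF)

Answer: 17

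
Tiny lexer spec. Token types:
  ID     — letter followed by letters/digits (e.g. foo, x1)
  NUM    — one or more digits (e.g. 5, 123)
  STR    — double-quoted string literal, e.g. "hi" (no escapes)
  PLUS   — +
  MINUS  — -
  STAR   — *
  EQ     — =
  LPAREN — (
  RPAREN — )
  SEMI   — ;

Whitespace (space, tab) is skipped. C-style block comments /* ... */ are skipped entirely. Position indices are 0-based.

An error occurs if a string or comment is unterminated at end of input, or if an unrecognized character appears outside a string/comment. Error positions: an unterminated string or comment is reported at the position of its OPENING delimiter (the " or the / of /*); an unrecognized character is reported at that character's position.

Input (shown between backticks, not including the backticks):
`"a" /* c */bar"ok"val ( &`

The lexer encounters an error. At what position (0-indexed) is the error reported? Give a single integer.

Answer: 24

Derivation:
pos=0: enter STRING mode
pos=0: emit STR "a" (now at pos=3)
pos=4: enter COMMENT mode (saw '/*')
exit COMMENT mode (now at pos=11)
pos=11: emit ID 'bar' (now at pos=14)
pos=14: enter STRING mode
pos=14: emit STR "ok" (now at pos=18)
pos=18: emit ID 'val' (now at pos=21)
pos=22: emit LPAREN '('
pos=24: ERROR — unrecognized char '&'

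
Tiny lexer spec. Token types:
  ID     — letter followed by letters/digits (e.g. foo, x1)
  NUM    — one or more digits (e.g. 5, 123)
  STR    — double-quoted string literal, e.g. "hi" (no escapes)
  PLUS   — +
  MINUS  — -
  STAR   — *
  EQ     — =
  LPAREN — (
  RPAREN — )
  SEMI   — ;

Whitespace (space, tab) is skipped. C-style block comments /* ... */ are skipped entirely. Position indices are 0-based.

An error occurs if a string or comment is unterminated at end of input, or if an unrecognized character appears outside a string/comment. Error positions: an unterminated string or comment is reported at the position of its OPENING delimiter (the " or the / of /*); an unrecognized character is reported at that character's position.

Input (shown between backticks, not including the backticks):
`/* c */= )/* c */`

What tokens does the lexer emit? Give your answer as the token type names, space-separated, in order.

pos=0: enter COMMENT mode (saw '/*')
exit COMMENT mode (now at pos=7)
pos=7: emit EQ '='
pos=9: emit RPAREN ')'
pos=10: enter COMMENT mode (saw '/*')
exit COMMENT mode (now at pos=17)
DONE. 2 tokens: [EQ, RPAREN]

Answer: EQ RPAREN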